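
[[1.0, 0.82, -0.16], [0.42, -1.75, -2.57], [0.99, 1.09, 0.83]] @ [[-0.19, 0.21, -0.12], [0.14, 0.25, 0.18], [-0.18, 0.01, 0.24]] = [[-0.05, 0.41, -0.01],[0.14, -0.38, -0.98],[-0.18, 0.49, 0.28]]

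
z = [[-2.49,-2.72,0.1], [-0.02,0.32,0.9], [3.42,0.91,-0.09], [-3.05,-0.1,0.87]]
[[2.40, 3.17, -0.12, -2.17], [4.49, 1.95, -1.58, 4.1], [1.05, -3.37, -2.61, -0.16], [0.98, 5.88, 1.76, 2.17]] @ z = [[0.17, -5.41, 1.22], [-29.13, -13.44, 5.91], [-10.99, -6.29, -2.83], [-3.16, 0.6, 7.12]]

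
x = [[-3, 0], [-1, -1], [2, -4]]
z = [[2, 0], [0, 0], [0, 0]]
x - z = [[-5, 0], [-1, -1], [2, -4]]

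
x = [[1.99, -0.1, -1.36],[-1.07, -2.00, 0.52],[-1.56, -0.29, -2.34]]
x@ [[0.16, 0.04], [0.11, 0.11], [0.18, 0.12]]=[[0.06, -0.09], [-0.30, -0.2], [-0.70, -0.38]]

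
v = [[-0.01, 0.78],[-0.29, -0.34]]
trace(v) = -0.35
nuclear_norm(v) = 1.13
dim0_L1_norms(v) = [0.3, 1.12]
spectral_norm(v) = 0.86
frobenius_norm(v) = 0.90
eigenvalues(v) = [(-0.18+0.45j), (-0.18-0.45j)]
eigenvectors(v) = [[(0.85+0j), 0.85-0.00j], [(-0.18+0.49j), (-0.18-0.49j)]]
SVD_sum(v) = [[0.11, 0.76], [-0.05, -0.37]] + [[-0.12, 0.02], [-0.24, 0.03]]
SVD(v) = [[-0.90, 0.44], [0.44, 0.9]] @ diag([0.8582754159971385, 0.26751319648746114]) @ [[-0.14, -0.99], [-0.99, 0.14]]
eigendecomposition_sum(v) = [[(-0+0.26j), (0.39+0.15j)], [-0.14-0.06j, -0.17+0.19j]] + [[-0.00-0.26j, (0.39-0.15j)], [(-0.14+0.06j), (-0.17-0.19j)]]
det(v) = 0.23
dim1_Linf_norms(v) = [0.78, 0.34]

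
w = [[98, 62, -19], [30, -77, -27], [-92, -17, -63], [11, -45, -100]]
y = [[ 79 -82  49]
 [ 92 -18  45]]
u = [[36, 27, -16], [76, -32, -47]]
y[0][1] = -82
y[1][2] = 45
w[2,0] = -92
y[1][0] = 92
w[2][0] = -92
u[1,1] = -32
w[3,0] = 11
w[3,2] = -100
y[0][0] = 79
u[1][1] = -32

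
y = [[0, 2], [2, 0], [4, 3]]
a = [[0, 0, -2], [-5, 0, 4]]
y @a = [[-10, 0, 8], [0, 0, -4], [-15, 0, 4]]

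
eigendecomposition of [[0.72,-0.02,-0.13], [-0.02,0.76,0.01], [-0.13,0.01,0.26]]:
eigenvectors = [[0.25, 0.73, 0.64],[-0.01, 0.66, -0.75],[0.97, -0.19, -0.17]]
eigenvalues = [0.23, 0.74, 0.78]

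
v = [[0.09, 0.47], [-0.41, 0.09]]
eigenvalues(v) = [(0.09+0.44j), (0.09-0.44j)]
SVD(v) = [[0.99, 0.1], [0.10, -0.99]] @ diag([0.4791102314577123, 0.4191102314577124]) @ [[0.1, 0.99],  [0.99, -0.1]]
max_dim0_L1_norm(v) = 0.56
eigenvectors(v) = [[0.73+0.00j, 0.73-0.00j],[0.68j, 0.00-0.68j]]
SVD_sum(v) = [[0.05, 0.47], [0.0, 0.05]] + [[0.04, -0.0],[-0.41, 0.04]]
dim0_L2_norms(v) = [0.42, 0.48]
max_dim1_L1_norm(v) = 0.56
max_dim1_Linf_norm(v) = 0.47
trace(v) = 0.18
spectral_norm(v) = 0.48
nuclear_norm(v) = 0.90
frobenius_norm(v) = 0.64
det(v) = 0.20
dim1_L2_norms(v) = [0.48, 0.42]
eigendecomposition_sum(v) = [[(0.04+0.22j), (0.24-0.05j)], [(-0.21+0.04j), (0.05+0.22j)]] + [[(0.04-0.22j),(0.24+0.05j)], [-0.21-0.04j,0.04-0.22j]]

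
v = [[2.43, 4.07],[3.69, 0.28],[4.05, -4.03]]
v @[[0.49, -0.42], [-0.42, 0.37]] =[[-0.52, 0.49], [1.69, -1.45], [3.68, -3.19]]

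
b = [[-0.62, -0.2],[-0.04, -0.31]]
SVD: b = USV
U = [[-0.97, -0.24], [-0.24, 0.97]]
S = [0.67, 0.28]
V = [[0.92, 0.40], [0.4, -0.92]]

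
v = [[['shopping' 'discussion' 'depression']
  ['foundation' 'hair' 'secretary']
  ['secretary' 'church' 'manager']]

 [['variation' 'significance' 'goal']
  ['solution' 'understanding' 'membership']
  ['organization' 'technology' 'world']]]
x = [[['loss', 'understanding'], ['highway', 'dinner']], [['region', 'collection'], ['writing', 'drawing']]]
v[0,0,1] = 'discussion'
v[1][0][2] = 'goal'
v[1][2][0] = 'organization'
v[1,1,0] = 'solution'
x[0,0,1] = 'understanding'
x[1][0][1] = 'collection'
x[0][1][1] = 'dinner'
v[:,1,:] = [['foundation', 'hair', 'secretary'], ['solution', 'understanding', 'membership']]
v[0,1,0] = 'foundation'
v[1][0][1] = 'significance'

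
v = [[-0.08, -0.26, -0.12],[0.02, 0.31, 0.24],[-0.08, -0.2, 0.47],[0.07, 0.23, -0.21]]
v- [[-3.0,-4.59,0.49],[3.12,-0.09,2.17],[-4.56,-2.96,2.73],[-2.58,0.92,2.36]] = [[2.92, 4.33, -0.61], [-3.10, 0.40, -1.93], [4.48, 2.76, -2.26], [2.65, -0.69, -2.57]]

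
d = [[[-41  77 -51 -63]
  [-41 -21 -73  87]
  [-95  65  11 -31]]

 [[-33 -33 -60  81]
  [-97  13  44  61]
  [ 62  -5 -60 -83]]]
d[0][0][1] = 77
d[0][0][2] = -51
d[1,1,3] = 61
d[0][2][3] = -31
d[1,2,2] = -60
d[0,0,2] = -51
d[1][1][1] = 13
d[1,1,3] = 61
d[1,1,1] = 13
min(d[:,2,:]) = -95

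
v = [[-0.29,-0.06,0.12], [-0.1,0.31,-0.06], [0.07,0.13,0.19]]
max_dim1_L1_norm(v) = 0.47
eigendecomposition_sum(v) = [[(-0.3+0j), (-0.04-0j), (0.07-0j)], [(-0.04+0j), -0.01-0.00j, (0.01-0j)], [0.05-0.00j, 0.01+0.00j, (-0.01+0j)]] + [[(0.01+0.01j), -0.01-0.03j, (0.03+0.01j)],[-0.03+0.03j, (0.16-0.05j), -0.03+0.13j],[(0.01+0.05j), 0.06-0.19j, 0.10+0.13j]] + [[(0.01-0.01j), -0.01+0.03j, (0.03-0.01j)], [-0.03-0.03j, (0.16+0.05j), -0.03-0.13j], [(0.01-0.05j), 0.06+0.19j, 0.10-0.13j]]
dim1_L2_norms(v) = [0.32, 0.33, 0.24]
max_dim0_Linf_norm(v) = 0.31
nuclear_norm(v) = 0.89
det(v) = -0.02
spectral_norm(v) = 0.34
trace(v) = 0.21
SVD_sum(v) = [[-0.01, 0.03, 0.00], [-0.09, 0.31, 0.02], [-0.03, 0.11, 0.01]] + [[-0.29, -0.09, 0.09], [0.01, 0.0, -0.0], [0.04, 0.01, -0.01]] + [[0.01, 0.00, 0.02], [-0.02, -0.0, -0.07], [0.06, 0.01, 0.20]]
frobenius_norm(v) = 0.52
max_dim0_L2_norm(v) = 0.34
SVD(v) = [[-0.08, -0.99, -0.11], [-0.94, 0.03, 0.34], [-0.34, 0.13, -0.93]] @ diag([0.3432347459268709, 0.320477668412184, 0.2217746000731523]) @ [[0.27, -0.96, -0.05],[0.91, 0.27, -0.30],[-0.30, -0.04, -0.95]]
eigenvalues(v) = [(-0.32+0j), (0.26+0.08j), (0.26-0.08j)]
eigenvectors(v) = [[-0.98+0.00j,(-0.11+0.07j),-0.11-0.07j], [-0.14+0.00j,-0.38-0.51j,(-0.38+0.51j)], [0.17+0.00j,(-0.76+0j),(-0.76-0j)]]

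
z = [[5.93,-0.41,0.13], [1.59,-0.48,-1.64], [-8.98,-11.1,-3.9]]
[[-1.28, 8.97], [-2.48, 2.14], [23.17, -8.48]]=z @ [[-0.42,1.47],[-2.38,-0.52],[1.80,0.27]]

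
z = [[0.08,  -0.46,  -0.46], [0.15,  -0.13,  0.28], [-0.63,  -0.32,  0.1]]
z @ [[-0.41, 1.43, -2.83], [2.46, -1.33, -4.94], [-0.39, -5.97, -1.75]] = [[-0.99,3.47,2.85], [-0.49,-1.28,-0.27], [-0.57,-1.07,3.19]]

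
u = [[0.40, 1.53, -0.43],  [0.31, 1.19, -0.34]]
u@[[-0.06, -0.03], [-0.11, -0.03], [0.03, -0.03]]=[[-0.21, -0.04], [-0.16, -0.03]]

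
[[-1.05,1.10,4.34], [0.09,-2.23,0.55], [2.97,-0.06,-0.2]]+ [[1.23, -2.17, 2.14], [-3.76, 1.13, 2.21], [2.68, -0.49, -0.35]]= [[0.18,  -1.07,  6.48],[-3.67,  -1.10,  2.76],[5.65,  -0.55,  -0.55]]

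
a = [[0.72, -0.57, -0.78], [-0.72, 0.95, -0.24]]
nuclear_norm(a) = 2.30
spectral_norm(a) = 1.53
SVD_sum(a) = [[0.71, -0.76, -0.26], [-0.73, 0.77, 0.27]] + [[0.01, 0.19, -0.52], [0.01, 0.18, -0.51]]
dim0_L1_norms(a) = [1.44, 1.52, 1.02]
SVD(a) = [[-0.7, 0.71], [0.71, 0.7]] @ diag([1.529020232066472, 0.7696084263645973]) @ [[-0.67,0.70,0.25], [0.01,0.34,-0.94]]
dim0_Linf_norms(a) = [0.72, 0.95, 0.78]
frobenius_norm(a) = 1.71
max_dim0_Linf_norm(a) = 0.95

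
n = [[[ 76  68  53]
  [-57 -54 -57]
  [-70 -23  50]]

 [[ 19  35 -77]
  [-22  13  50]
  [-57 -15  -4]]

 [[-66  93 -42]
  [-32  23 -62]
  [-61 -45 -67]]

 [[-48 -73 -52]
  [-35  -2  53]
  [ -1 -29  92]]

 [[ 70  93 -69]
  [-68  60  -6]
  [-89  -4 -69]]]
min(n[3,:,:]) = -73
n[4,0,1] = 93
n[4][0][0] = 70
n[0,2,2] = 50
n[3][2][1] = -29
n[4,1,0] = -68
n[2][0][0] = -66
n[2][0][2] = -42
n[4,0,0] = 70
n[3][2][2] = 92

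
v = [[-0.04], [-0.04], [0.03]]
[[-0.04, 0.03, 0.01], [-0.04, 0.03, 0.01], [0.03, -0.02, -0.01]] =v @ [[1.05, -0.75, -0.19]]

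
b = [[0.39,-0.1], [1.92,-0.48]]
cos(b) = [[1.02, -0.00], [0.09, 0.98]]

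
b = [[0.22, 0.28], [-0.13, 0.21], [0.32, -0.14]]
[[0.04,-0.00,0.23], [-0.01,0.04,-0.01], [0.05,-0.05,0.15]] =b @[[0.16, -0.13, 0.61], [0.03, 0.09, 0.35]]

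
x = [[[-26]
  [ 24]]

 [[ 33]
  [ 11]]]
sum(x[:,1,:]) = 35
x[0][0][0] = -26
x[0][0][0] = -26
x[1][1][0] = 11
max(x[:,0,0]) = 33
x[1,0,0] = 33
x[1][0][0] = 33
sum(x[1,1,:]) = 11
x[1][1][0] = 11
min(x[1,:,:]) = 11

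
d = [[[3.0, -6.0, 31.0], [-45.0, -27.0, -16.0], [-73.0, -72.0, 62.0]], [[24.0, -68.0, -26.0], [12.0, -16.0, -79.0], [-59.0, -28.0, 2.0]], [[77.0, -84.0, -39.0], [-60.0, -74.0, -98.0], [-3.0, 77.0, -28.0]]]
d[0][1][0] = -45.0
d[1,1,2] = -79.0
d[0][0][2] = 31.0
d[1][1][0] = 12.0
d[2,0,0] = 77.0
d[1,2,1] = -28.0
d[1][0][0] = 24.0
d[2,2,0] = -3.0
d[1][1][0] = 12.0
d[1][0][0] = 24.0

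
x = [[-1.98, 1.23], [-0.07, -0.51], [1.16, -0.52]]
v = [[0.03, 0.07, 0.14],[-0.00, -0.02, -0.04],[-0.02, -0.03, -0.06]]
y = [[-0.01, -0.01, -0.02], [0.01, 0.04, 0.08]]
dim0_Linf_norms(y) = [0.01, 0.04, 0.08]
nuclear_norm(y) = 0.10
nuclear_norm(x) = 3.16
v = x @ y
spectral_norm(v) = 0.18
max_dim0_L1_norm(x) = 3.21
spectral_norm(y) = 0.09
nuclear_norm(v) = 0.19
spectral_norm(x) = 2.66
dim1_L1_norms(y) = [0.04, 0.13]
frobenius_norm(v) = 0.18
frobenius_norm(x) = 2.70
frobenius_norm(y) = 0.09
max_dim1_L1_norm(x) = 3.21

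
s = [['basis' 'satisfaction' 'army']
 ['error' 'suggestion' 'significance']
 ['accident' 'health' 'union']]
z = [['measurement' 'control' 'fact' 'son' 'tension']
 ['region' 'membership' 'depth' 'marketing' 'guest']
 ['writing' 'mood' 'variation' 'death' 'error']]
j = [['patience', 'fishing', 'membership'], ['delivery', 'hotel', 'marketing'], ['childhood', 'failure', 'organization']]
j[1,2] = 'marketing'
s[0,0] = 'basis'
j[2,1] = 'failure'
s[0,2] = 'army'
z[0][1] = 'control'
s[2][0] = 'accident'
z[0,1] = 'control'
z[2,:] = ['writing', 'mood', 'variation', 'death', 'error']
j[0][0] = 'patience'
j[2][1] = 'failure'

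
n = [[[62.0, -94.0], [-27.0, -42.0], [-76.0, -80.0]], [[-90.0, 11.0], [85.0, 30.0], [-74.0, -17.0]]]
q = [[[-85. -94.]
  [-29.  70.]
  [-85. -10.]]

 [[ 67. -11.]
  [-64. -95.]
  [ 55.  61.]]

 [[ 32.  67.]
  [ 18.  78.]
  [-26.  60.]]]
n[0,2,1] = -80.0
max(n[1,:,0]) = 85.0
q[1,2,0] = 55.0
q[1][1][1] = -95.0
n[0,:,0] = [62.0, -27.0, -76.0]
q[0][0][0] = -85.0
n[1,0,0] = -90.0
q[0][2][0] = -85.0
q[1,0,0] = 67.0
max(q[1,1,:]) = -64.0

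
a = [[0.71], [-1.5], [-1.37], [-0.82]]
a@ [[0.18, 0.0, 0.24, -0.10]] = [[0.13, 0.0, 0.17, -0.07], [-0.27, 0.00, -0.36, 0.15], [-0.25, 0.00, -0.33, 0.14], [-0.15, 0.0, -0.2, 0.08]]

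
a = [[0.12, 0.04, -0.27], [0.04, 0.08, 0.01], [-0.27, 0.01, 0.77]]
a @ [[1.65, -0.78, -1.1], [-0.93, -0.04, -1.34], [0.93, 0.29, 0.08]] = [[-0.09, -0.17, -0.21], [0.00, -0.03, -0.15], [0.26, 0.43, 0.35]]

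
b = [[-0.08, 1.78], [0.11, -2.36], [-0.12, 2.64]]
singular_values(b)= [3.97, 0.0]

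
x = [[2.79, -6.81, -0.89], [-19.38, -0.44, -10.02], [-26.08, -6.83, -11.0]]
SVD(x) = [[-0.03, -0.90, -0.44], [0.60, 0.33, -0.73], [0.80, -0.28, 0.53]] @ diag([36.18190317508354, 8.088933756835106, 2.0940471117941755]) @ [[-0.9, -0.15, -0.41], [-0.2, 0.98, 0.07], [-0.39, -0.14, 0.91]]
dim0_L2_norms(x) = [32.61, 9.65, 14.91]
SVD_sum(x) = [[1.0, 0.17, 0.45],[-19.44, -3.30, -8.82],[-26.1, -4.43, -11.84]] + [[1.44, -7.11, -0.51], [-0.53, 2.64, 0.19], [0.45, -2.24, -0.16]] + [[0.36, 0.13, -0.83], [0.59, 0.22, -1.39], [-0.43, -0.16, 1.00]]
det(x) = -612.87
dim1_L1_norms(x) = [10.49, 29.84, 43.91]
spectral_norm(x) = 36.18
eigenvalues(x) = [-21.58, 10.13, 2.8]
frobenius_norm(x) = 37.13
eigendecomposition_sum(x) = [[-4.33,-2.18,-2.43], [-13.02,-6.55,-7.30], [-19.08,-9.6,-10.7]] + [[6.75,-6.01,2.57], [-6.46,5.75,-2.45], [-6.25,5.56,-2.37]] + [[0.37, 1.38, -1.03], [0.10, 0.36, -0.27], [-0.75, -2.79, 2.07]]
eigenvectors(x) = [[0.18, 0.60, -0.44], [0.55, -0.57, -0.12], [0.81, -0.56, 0.89]]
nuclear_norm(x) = 46.36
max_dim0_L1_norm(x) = 48.25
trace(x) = -8.65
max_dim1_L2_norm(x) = 29.12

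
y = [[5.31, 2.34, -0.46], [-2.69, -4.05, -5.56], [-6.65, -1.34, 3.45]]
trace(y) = 4.71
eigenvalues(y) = [7.61, -0.26, -2.64]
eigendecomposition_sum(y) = [[3.87, 0.98, -1.73], [2.43, 0.61, -1.09], [-6.98, -1.76, 3.12]] + [[-0.30,-0.11,-0.20],[0.65,0.24,0.45],[-0.30,-0.11,-0.21]] + [[1.74, 1.48, 1.48],  [-5.77, -4.91, -4.92],  [0.62, 0.53, 0.53]]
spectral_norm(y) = 9.72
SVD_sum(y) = [[5.32,  2.35,  -0.31], [-3.47,  -1.53,  0.2], [-6.21,  -2.74,  0.36]] + [[0.02, -0.05, -0.12], [0.78, -2.54, -5.75], [-0.42, 1.37, 3.10]] + [[-0.02, 0.05, -0.02], [-0.01, 0.02, -0.01], [-0.02, 0.03, -0.02]]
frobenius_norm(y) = 12.10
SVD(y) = [[-0.6, -0.02, 0.8],[0.39, -0.88, 0.27],[0.70, 0.47, 0.53]] @ diag([9.720432904147701, 7.201648659460407, 0.07443615824872353]) @ [[-0.91, -0.4, 0.05], [-0.12, 0.4, 0.91], [-0.39, 0.82, -0.42]]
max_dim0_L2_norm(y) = 8.92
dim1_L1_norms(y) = [8.11, 12.3, 11.44]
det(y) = 5.21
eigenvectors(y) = [[0.46, -0.38, 0.29], [0.29, 0.84, -0.95], [-0.84, -0.39, 0.10]]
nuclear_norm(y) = 17.00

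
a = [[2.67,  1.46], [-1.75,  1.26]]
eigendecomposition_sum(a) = [[(1.34+0.23j), 0.73-1.00j],  [(-0.87+1.2j), (0.63+1.2j)]] + [[(1.34-0.23j), (0.73+1j)],[(-0.88-1.2j), (0.63-1.2j)]]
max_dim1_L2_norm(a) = 3.04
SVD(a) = [[-0.9, 0.43],[0.43, 0.9]] @ diag([3.25693052773641, 1.8174167209252345]) @ [[-0.97, -0.24], [-0.24, 0.97]]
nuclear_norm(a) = 5.07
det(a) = 5.92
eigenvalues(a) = [(1.96+1.43j), (1.96-1.43j)]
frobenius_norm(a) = 3.73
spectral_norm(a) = 3.26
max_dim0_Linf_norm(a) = 2.67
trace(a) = 3.93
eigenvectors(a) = [[(-0.3-0.61j), (-0.3+0.61j)],[(0.74+0j), (0.74-0j)]]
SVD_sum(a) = [[2.86,0.7], [-1.36,-0.33]] + [[-0.19, 0.76], [-0.39, 1.59]]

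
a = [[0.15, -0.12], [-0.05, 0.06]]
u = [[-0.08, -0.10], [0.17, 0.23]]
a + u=[[0.07, -0.22], [0.12, 0.29]]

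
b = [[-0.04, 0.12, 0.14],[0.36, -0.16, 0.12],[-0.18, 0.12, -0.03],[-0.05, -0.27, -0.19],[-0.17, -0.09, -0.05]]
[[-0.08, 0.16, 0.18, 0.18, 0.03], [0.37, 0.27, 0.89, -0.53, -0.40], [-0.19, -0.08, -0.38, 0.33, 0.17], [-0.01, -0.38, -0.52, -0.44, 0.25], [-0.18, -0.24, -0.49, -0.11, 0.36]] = b@[[1.13, 0.8, 2.21, -0.32, -1.73], [0.01, 0.72, 0.51, 2.14, -1.0], [-0.28, 0.77, 1.45, -0.62, 0.56]]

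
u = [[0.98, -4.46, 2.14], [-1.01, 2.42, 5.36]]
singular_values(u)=[5.97, 5.04]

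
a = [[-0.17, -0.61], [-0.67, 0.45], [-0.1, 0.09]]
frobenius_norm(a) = 1.03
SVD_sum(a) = [[0.23, -0.29],[-0.48, 0.6],[-0.08, 0.1]] + [[-0.4, -0.32], [-0.19, -0.15], [-0.02, -0.01]]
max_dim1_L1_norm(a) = 1.12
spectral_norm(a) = 0.86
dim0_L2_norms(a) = [0.7, 0.76]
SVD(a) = [[0.43, 0.9], [-0.89, 0.43], [-0.15, 0.04]] @ diag([0.8645367833170575, 0.5683978802668029]) @ [[0.62, -0.78], [-0.78, -0.62]]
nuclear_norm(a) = 1.43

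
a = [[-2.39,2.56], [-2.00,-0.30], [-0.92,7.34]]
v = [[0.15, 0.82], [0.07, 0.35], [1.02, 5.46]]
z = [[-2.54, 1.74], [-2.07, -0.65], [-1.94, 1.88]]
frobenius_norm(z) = 4.64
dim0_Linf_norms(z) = [2.54, 1.88]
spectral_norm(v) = 5.63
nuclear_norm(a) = 10.74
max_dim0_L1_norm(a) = 10.2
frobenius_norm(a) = 8.43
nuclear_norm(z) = 6.04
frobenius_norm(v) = 5.63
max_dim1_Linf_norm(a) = 7.34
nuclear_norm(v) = 5.63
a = v + z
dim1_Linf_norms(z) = [2.54, 2.07, 1.94]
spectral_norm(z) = 4.29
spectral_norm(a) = 7.96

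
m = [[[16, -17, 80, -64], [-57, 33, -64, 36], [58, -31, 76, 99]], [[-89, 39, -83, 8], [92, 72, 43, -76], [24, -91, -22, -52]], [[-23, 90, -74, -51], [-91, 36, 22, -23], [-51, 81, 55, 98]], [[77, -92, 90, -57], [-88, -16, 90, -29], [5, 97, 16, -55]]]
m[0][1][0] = -57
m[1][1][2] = 43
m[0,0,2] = 80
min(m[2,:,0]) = -91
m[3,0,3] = -57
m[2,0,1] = 90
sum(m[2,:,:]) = 69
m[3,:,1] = [-92, -16, 97]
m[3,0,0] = 77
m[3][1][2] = 90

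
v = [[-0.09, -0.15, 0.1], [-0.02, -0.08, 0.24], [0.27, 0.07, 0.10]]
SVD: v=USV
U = [[0.51, 0.38, 0.77],[0.24, 0.80, -0.55],[-0.83, 0.46, 0.31]]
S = [0.31, 0.3, 0.06]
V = [[-0.87, -0.49, 0.08],  [0.25, -0.30, 0.92],  [0.42, -0.82, -0.38]]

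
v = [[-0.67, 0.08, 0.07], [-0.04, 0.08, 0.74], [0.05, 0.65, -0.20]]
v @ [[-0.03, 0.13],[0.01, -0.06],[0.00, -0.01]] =[[0.02, -0.09], [0.0, -0.02], [0.00, -0.03]]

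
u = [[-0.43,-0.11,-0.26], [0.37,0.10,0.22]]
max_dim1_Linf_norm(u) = 0.43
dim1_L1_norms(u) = [0.8, 0.69]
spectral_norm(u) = 0.68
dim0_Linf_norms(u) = [0.43, 0.11, 0.26]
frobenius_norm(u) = 0.68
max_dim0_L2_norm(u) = 0.57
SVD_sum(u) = [[-0.43, -0.11, -0.26], [0.37, 0.10, 0.22]] + [[0.00, 0.0, -0.0],[0.00, 0.0, -0.00]]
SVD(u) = [[-0.76, 0.65], [0.65, 0.76]] @ diag([0.6781414931986455, 0.004910723196366698]) @ [[0.84, 0.22, 0.5], [0.09, 0.85, -0.52]]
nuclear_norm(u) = 0.68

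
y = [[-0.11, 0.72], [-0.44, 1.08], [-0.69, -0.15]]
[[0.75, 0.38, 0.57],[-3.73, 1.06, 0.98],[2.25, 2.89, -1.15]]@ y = [[-0.64,0.86], [-0.73,-1.69], [-0.73,4.91]]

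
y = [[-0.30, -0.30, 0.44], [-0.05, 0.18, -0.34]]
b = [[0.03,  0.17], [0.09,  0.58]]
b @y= [[-0.02, 0.02, -0.04], [-0.06, 0.08, -0.16]]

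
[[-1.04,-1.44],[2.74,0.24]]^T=[[-1.04, 2.74],  [-1.44, 0.24]]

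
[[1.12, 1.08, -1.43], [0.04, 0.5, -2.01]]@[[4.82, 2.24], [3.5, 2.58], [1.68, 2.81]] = [[6.78, 1.28], [-1.43, -4.27]]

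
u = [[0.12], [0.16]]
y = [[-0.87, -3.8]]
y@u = [[-0.71]]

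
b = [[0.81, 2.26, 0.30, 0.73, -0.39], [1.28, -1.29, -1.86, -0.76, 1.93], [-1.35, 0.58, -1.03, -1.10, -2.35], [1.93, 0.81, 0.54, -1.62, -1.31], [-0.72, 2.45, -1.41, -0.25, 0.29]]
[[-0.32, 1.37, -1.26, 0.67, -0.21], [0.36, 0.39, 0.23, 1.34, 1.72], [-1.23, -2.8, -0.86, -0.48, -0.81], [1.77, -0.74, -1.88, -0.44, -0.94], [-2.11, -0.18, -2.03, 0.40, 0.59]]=b @ [[0.65, 0.53, -0.07, 0.51, 0.08], [-0.37, 0.2, -0.79, -0.03, -0.04], [0.56, 0.15, -0.06, -0.74, -0.47], [-0.27, 0.86, 0.76, 0.7, 0.16], [-0.06, 0.47, -0.12, -0.10, 0.42]]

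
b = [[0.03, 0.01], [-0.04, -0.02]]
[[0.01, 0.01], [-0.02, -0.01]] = b @[[0.26, 0.27], [0.28, -0.21]]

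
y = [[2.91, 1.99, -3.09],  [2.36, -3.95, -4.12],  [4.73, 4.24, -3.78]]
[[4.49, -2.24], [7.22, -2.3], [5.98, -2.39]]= y @[[1.10,  0.72], [-0.44,  -0.27], [-0.7,  1.23]]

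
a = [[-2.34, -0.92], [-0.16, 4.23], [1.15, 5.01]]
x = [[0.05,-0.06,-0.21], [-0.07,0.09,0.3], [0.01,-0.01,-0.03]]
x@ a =[[-0.35, -1.35], [0.49, 1.95], [-0.06, -0.20]]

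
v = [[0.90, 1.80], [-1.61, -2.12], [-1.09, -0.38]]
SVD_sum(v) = [[1.18, 1.59], [-1.59, -2.14], [-0.57, -0.77]] + [[-0.28, 0.21], [-0.02, 0.02], [-0.52, 0.39]]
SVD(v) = [[-0.57,-0.48],[0.77,-0.04],[0.28,-0.88]] @ diag([3.453209699022064, 0.7377958895114217]) @ [[-0.6, -0.80], [0.8, -0.60]]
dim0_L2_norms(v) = [2.14, 2.81]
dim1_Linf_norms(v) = [1.8, 2.12, 1.09]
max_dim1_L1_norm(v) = 3.73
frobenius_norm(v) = 3.53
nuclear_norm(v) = 4.19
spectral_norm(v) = 3.45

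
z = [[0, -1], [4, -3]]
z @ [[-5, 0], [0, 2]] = [[0, -2], [-20, -6]]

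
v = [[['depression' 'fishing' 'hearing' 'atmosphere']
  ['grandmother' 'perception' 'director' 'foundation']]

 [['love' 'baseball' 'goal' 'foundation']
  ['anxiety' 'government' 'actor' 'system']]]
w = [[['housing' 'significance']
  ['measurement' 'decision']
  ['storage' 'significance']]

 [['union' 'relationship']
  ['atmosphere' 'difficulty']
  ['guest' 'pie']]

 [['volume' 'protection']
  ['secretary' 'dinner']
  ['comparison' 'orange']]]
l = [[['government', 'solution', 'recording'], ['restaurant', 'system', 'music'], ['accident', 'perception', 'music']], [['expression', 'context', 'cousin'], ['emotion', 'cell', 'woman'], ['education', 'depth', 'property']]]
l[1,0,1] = 'context'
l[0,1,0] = 'restaurant'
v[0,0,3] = 'atmosphere'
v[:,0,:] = [['depression', 'fishing', 'hearing', 'atmosphere'], ['love', 'baseball', 'goal', 'foundation']]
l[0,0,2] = 'recording'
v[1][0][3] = 'foundation'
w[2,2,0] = 'comparison'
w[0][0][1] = 'significance'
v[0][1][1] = 'perception'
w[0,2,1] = 'significance'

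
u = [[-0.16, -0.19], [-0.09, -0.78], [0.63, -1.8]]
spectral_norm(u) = 2.04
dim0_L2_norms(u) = [0.66, 1.97]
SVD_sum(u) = [[0.04, -0.14], [0.19, -0.70], [0.51, -1.83]] + [[-0.20, -0.05], [-0.28, -0.08], [0.12, 0.03]]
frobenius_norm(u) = 2.08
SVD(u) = [[-0.07, 0.54], [-0.36, 0.77], [-0.93, -0.34]] @ diag([2.0420770610820513, 0.3808165918161823]) @ [[-0.27, 0.96], [-0.96, -0.27]]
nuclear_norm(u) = 2.42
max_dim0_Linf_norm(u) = 1.8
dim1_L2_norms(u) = [0.25, 0.79, 1.91]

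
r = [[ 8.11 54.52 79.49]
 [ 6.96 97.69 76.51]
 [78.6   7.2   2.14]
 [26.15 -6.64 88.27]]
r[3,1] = -6.64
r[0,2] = 79.49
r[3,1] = -6.64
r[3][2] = 88.27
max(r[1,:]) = 97.69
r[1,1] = 97.69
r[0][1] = 54.52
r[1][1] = 97.69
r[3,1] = -6.64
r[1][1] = 97.69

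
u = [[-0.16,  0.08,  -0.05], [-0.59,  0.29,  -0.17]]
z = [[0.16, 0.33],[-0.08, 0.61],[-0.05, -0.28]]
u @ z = [[-0.03, 0.01], [-0.11, 0.03]]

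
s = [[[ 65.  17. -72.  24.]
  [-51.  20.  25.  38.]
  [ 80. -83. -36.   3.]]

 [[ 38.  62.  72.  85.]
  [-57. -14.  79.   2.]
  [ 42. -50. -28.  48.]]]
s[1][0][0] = 38.0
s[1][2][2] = -28.0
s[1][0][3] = 85.0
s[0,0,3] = 24.0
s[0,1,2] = 25.0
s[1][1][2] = 79.0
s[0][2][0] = 80.0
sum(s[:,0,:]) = 291.0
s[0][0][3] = 24.0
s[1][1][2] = 79.0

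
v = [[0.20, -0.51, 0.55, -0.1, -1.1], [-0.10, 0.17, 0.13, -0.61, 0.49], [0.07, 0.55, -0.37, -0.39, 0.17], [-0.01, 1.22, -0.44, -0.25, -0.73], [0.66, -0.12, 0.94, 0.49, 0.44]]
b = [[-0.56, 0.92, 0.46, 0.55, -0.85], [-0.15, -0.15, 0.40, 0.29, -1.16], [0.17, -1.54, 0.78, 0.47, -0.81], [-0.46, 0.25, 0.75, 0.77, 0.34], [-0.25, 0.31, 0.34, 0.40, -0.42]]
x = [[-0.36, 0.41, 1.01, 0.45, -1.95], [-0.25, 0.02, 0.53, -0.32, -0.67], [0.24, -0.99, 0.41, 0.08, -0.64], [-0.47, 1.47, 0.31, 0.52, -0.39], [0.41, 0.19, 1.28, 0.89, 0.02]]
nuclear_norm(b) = 5.36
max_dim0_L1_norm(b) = 3.58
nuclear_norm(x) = 6.56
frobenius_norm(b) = 3.17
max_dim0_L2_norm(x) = 2.19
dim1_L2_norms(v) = [1.35, 0.82, 0.79, 1.51, 1.33]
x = b + v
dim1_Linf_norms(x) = [1.95, 0.67, 0.99, 1.47, 1.28]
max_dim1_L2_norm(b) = 1.97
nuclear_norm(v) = 5.24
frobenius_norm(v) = 2.68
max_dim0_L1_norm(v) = 2.93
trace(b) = 0.42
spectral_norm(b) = 2.26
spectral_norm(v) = 1.86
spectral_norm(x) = 2.79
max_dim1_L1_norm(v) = 2.65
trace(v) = 0.19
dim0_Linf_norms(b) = [0.56, 1.54, 0.78, 0.77, 1.16]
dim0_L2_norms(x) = [0.8, 1.83, 1.79, 1.17, 2.19]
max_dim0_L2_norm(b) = 1.84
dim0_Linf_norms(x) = [0.47, 1.47, 1.28, 0.89, 1.95]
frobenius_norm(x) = 3.66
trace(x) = 0.61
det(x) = 0.18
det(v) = -0.39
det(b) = 0.00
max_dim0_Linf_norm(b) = 1.54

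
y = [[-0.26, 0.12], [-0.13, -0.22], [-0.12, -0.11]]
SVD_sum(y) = [[-0.19, -0.07], [-0.19, -0.07], [-0.14, -0.05]] + [[-0.07, 0.19], [0.06, -0.15], [0.02, -0.06]]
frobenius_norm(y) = 0.42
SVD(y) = [[-0.63, 0.77], [-0.62, -0.60], [-0.47, -0.23]] @ diag([0.320797827373722, 0.2662494205670684]) @ [[0.94, 0.35], [-0.35, 0.94]]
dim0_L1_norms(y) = [0.51, 0.45]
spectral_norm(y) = 0.32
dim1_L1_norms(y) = [0.38, 0.35, 0.23]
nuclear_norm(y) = 0.59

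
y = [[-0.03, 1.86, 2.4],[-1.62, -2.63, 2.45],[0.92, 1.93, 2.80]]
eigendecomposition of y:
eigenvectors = [[-0.41,  0.77,  0.57], [0.88,  -0.63,  0.16], [-0.25,  0.13,  0.8]]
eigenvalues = [-2.55, -1.15, 3.84]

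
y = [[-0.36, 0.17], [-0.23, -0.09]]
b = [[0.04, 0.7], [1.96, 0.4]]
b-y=[[0.4,  0.53], [2.19,  0.49]]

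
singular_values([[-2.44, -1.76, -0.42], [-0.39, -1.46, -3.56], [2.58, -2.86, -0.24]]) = [4.45, 3.73, 2.3]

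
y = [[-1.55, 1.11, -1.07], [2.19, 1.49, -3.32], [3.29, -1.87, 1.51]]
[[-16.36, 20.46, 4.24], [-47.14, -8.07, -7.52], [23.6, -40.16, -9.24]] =y@[[-3.42, -10.91, -3.22], [-14.11, -2.46, -0.96], [5.61, -5.87, -0.29]]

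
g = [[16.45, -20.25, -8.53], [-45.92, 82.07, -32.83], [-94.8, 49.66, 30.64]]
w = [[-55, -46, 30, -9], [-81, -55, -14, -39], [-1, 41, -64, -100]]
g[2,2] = 30.64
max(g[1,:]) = 82.07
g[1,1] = 82.07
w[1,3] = -39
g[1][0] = -45.92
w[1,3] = -39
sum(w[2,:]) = -124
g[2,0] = -94.8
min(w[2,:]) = -100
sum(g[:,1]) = 111.47999999999999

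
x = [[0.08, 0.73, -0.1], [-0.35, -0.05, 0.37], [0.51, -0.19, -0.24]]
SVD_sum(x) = [[0.31, 0.49, -0.27], [-0.18, -0.28, 0.15], [0.1, 0.16, -0.09]] + [[-0.25, 0.24, 0.15], [-0.23, 0.22, 0.14], [0.37, -0.35, -0.22]] + [[0.02, 0.0, 0.02], [0.06, 0.01, 0.08], [0.05, 0.01, 0.07]]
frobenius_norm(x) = 1.08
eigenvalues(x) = [(-0.19+0.63j), (-0.19-0.63j), (0.17+0j)]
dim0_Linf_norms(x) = [0.51, 0.73, 0.37]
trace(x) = -0.21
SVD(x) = [[-0.84, 0.5, -0.23],[0.48, 0.46, -0.75],[-0.27, -0.74, -0.62]] @ diag([0.7639870335742446, 0.7515288396942489, 0.12856210809660026]) @ [[-0.48, -0.77, 0.42], [-0.66, 0.64, 0.4], [-0.57, -0.09, -0.81]]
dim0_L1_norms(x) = [0.94, 0.97, 0.71]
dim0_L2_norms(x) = [0.62, 0.76, 0.45]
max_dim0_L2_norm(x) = 0.76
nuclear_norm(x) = 1.64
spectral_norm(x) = 0.76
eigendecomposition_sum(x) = [[0.01+0.24j, 0.31-0.11j, (-0.09-0.19j)], [-0.18-0.08j, (-0.04+0.27j), (0.17+0.01j)], [0.23-0.05j, (-0.15-0.28j), -0.16+0.11j]] + [[0.01-0.24j, (0.31+0.11j), -0.09+0.19j], [-0.18+0.08j, -0.04-0.27j, (0.17-0.01j)], [(0.23+0.05j), (-0.15+0.28j), -0.16-0.11j]] + [[(0.05+0j), (0.1-0j), 0.08+0.00j],  [(0.01+0j), (0.03-0j), 0.02+0.00j],  [0.06+0.00j, 0.12-0.00j, (0.09+0j)]]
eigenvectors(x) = [[(0.62+0j), 0.62-0.00j, (0.66+0j)], [(-0.24+0.45j), -0.24-0.45j, (0.18+0j)], [-0.09-0.58j, (-0.09+0.58j), (0.73+0j)]]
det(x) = 0.07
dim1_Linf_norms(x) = [0.73, 0.37, 0.51]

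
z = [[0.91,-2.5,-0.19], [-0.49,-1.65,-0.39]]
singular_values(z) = [3.06, 0.93]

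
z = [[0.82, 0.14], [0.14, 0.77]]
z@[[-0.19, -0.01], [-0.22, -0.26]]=[[-0.19, -0.04], [-0.2, -0.2]]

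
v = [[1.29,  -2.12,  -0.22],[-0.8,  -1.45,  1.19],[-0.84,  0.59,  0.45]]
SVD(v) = [[-0.87, 0.27, 0.41], [-0.39, -0.89, -0.25], [0.30, -0.38, 0.87]] @ diag([2.8013117979995443, 1.9427658457430508, 0.0036164904054147864]) @ [[-0.38,0.92,-0.05], [0.71,0.25,-0.66], [0.6,0.29,0.75]]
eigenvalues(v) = [2.28, 0.0, -1.99]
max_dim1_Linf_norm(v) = 2.12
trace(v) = 0.29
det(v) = -0.02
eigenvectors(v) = [[-0.81, 0.6, -0.54], [0.33, 0.28, -0.84], [0.48, 0.75, 0.02]]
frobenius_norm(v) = 3.41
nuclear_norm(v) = 4.75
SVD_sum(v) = [[0.92,  -2.25,  0.12],  [0.42,  -1.01,  0.05],  [-0.32,  0.78,  -0.04]] + [[0.37, 0.13, -0.34], [-1.21, -0.44, 1.14], [-0.52, -0.19, 0.49]] + [[0.0,0.0,0.0], [-0.0,-0.0,-0.0], [0.0,0.0,0.0]]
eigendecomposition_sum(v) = [[1.43, -0.94, -0.79],  [-0.58, 0.38, 0.32],  [-0.85, 0.55, 0.46]] + [[0.00, -0.0, 0.0], [0.0, -0.0, 0.00], [0.00, -0.0, 0.00]] + [[-0.14, -1.18, 0.56], [-0.22, -1.83, 0.87], [0.00, 0.04, -0.02]]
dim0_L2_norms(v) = [1.73, 2.64, 1.29]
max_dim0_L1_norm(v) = 4.16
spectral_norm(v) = 2.80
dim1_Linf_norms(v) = [2.12, 1.45, 0.84]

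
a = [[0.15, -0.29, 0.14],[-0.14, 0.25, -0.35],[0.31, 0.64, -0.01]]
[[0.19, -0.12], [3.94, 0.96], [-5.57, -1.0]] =a @ [[0.34, -0.24], [-9.15, -1.51], [-17.94, -3.72]]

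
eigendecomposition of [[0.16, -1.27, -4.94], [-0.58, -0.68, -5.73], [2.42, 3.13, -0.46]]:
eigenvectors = [[0.80+0.00j, (-0.53-0.01j), -0.53+0.01j], [(-0.6+0j), -0.61+0.00j, (-0.61-0j)], [(0.06+0j), 0.04+0.58j, 0.04-0.58j]]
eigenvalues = [(0.71+0j), (-0.85+5.46j), (-0.85-5.46j)]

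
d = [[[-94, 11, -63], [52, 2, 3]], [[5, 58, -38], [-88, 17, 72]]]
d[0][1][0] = 52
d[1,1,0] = -88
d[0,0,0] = -94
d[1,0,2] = -38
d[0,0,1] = 11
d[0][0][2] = -63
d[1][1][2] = 72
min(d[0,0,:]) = -94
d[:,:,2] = [[-63, 3], [-38, 72]]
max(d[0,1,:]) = 52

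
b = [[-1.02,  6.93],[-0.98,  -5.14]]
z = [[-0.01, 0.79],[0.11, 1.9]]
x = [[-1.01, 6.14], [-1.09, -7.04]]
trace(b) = -6.16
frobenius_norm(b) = 8.74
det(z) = -0.11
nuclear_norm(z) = 2.11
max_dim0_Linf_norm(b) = 6.93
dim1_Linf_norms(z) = [0.79, 1.9]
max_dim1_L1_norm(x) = 8.13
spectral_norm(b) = 8.63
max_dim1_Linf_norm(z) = 1.9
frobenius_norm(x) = 9.46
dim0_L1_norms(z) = [0.12, 2.69]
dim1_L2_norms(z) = [0.79, 1.9]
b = x + z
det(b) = 12.03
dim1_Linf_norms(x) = [6.14, 7.04]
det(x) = 13.80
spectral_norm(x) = 9.34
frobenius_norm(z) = 2.06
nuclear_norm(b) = 10.03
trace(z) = 1.89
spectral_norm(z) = 2.06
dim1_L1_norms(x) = [7.15, 8.13]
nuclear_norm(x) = 10.82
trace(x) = -8.05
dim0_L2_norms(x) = [1.49, 9.34]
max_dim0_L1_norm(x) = 13.18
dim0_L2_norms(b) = [1.41, 8.63]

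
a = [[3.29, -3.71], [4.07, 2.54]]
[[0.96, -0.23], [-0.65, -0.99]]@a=[[2.22, -4.15], [-6.17, -0.1]]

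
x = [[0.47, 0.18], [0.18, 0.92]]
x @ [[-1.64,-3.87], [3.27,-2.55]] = [[-0.18, -2.28], [2.71, -3.04]]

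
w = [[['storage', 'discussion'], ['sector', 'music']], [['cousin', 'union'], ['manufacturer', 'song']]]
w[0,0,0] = 'storage'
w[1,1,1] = 'song'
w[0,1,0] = 'sector'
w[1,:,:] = [['cousin', 'union'], ['manufacturer', 'song']]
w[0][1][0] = 'sector'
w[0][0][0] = 'storage'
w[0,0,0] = 'storage'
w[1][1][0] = 'manufacturer'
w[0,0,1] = 'discussion'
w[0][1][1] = 'music'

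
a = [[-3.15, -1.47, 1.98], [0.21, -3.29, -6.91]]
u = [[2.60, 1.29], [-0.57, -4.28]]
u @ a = [[-7.92, -8.07, -3.77],[0.90, 14.92, 28.45]]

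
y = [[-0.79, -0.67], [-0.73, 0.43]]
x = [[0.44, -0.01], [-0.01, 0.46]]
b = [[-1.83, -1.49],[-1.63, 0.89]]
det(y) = -0.83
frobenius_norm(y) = 1.34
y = b @ x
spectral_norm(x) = 0.46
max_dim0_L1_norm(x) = 0.47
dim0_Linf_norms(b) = [1.83, 1.49]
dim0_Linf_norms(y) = [0.79, 0.67]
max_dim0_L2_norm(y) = 1.08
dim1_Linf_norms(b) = [1.83, 1.63]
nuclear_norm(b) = 4.14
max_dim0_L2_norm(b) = 2.45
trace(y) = -0.36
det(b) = -4.06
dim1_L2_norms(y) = [1.04, 0.85]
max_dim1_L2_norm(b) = 2.36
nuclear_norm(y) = 1.86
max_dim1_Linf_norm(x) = 0.46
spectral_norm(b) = 2.54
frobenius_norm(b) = 3.00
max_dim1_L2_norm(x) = 0.46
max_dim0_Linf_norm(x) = 0.46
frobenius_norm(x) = 0.64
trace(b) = -0.94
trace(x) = 0.90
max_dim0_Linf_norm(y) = 0.79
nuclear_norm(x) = 0.90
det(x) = 0.20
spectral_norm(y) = 1.11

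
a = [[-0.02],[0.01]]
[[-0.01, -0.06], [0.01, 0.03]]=a @ [[0.56, 2.95]]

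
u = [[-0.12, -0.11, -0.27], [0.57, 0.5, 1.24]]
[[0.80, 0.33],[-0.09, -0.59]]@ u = [[0.09, 0.08, 0.19], [-0.33, -0.29, -0.71]]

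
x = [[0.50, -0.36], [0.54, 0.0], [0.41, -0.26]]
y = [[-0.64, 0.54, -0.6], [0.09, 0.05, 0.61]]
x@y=[[-0.35, 0.25, -0.52],[-0.35, 0.29, -0.32],[-0.29, 0.21, -0.4]]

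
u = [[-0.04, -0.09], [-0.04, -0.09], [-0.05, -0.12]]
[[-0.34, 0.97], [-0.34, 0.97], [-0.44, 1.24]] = u @ [[5.78, -16.88], [1.23, -3.29]]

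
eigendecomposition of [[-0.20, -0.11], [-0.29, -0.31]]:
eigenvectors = [[0.64, 0.41], [-0.77, 0.91]]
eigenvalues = [-0.07, -0.44]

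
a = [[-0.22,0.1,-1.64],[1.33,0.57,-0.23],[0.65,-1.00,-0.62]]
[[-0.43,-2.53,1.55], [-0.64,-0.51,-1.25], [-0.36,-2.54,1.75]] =a @ [[-0.39, -0.57, -0.48], [-0.09, 1.12, -1.46], [0.31, 1.69, -0.97]]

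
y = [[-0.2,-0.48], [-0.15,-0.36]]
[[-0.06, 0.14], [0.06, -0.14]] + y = [[-0.26, -0.34], [-0.09, -0.50]]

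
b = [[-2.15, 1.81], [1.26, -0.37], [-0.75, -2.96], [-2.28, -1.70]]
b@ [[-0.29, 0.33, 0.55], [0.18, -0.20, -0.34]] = [[0.95, -1.07, -1.8], [-0.43, 0.49, 0.82], [-0.32, 0.34, 0.59], [0.36, -0.41, -0.68]]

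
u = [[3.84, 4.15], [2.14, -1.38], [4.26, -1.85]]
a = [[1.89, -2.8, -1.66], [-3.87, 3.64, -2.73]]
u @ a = [[-8.8, 4.35, -17.7], [9.39, -11.02, 0.21], [15.21, -18.66, -2.02]]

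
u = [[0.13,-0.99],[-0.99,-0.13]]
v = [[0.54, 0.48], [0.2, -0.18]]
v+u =[[0.67, -0.51], [-0.79, -0.31]]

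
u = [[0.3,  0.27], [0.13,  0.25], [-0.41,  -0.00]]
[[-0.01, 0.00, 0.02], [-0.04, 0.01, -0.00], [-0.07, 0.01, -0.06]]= u @ [[0.16, -0.03, 0.15], [-0.23, 0.05, -0.08]]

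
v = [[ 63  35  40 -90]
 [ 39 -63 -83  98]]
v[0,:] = [63, 35, 40, -90]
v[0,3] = -90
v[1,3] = 98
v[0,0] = 63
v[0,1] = 35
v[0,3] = -90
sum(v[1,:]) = -9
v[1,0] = 39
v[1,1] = -63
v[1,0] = 39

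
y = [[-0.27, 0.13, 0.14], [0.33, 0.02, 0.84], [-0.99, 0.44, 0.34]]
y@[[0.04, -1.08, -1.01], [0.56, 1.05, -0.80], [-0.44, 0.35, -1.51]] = [[0.00,0.48,-0.04], [-0.35,-0.04,-1.62], [0.06,1.65,0.13]]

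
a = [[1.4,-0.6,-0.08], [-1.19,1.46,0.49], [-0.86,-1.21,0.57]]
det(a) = 1.625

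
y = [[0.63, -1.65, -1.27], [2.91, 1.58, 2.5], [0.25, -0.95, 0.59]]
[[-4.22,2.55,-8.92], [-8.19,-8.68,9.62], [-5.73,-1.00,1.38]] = y@[[-2.49, -1.06, -1.45], [3.69, -0.44, 1.15], [-2.71, -1.96, 4.81]]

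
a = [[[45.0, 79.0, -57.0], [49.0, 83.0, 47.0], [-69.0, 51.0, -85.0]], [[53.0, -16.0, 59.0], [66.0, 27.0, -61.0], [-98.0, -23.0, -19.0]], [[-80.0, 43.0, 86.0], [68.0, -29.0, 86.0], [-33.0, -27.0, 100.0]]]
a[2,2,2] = 100.0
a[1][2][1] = -23.0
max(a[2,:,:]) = 100.0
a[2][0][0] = -80.0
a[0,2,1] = 51.0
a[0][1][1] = 83.0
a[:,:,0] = [[45.0, 49.0, -69.0], [53.0, 66.0, -98.0], [-80.0, 68.0, -33.0]]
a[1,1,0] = 66.0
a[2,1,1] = -29.0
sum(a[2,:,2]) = 272.0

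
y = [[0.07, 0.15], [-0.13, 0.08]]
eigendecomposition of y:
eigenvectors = [[(0.73+0j), 0.73-0.00j], [0.02+0.68j, (0.02-0.68j)]]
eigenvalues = [(0.08+0.14j), (0.08-0.14j)]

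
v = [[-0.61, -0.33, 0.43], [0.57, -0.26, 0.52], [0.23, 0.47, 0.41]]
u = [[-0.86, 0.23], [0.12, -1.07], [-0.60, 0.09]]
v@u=[[0.23, 0.25], [-0.83, 0.46], [-0.39, -0.41]]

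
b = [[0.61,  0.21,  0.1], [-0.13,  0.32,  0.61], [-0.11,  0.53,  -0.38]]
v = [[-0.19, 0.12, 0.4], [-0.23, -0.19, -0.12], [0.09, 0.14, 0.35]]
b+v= [[0.42, 0.33, 0.50], [-0.36, 0.13, 0.49], [-0.02, 0.67, -0.03]]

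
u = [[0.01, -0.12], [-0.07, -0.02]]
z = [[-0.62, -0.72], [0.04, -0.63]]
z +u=[[-0.61, -0.84], [-0.03, -0.65]]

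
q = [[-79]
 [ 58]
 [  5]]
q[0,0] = -79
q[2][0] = 5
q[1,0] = 58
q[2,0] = 5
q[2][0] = 5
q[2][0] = 5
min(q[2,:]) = 5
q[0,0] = -79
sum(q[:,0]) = -16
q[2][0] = 5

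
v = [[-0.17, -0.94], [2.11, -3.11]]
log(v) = [[(-0.46+3.14j), 0.59-0.00j], [(-1.32-0j), 1.38+3.14j]]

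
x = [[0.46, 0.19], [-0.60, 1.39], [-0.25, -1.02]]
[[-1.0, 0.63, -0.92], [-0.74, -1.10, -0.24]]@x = [[-0.61, 1.62], [0.38, -1.42]]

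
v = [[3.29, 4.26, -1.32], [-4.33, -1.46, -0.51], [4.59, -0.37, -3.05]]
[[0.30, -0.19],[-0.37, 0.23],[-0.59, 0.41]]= v @ [[0.02,-0.01],[0.12,-0.08],[0.21,-0.14]]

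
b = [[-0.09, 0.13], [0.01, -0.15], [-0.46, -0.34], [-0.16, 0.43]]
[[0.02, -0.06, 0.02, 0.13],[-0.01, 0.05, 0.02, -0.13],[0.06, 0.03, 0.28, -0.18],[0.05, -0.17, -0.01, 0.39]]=b@ [[-0.17, 0.18, -0.47, -0.22], [0.05, -0.32, -0.19, 0.82]]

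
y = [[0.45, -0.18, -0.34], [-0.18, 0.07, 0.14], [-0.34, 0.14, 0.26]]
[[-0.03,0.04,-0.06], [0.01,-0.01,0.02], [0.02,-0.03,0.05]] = y @ [[-0.28, 0.23, 0.20],[-0.19, -0.22, 0.73],[-0.18, 0.31, 0.06]]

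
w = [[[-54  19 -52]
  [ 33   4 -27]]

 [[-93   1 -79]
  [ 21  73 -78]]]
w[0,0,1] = 19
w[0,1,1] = 4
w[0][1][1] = 4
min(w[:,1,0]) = 21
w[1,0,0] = -93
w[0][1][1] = 4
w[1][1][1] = 73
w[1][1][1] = 73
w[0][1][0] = 33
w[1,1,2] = -78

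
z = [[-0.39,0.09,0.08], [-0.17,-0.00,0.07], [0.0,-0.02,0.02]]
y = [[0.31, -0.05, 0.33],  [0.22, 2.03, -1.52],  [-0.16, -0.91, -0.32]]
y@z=[[-0.11, 0.02, 0.03], [-0.43, 0.05, 0.13], [0.22, -0.01, -0.08]]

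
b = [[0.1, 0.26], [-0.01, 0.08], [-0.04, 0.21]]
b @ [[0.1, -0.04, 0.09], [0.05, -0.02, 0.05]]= [[0.02, -0.01, 0.02], [0.00, -0.00, 0.00], [0.01, -0.00, 0.01]]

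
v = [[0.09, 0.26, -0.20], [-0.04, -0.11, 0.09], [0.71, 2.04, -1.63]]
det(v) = -0.000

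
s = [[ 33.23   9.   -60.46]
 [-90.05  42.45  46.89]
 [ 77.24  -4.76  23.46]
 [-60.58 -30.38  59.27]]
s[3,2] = 59.27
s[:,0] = [33.23, -90.05, 77.24, -60.58]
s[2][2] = 23.46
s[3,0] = -60.58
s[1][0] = -90.05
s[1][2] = 46.89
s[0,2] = -60.46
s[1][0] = -90.05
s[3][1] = -30.38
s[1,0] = -90.05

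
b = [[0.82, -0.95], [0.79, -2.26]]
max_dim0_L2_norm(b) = 2.45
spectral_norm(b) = 2.67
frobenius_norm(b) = 2.70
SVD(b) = [[-0.45, -0.89], [-0.89, 0.45]] @ diag([2.6713683355792215, 0.4127847086129761]) @ [[-0.40, 0.92],[-0.92, -0.40]]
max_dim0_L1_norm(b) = 3.21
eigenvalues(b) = [0.55, -1.99]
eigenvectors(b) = [[0.96, 0.32],[0.27, 0.95]]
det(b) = -1.10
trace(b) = -1.44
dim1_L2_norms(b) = [1.25, 2.39]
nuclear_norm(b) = 3.08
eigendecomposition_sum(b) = [[0.61, -0.21], [0.17, -0.06]] + [[0.21, -0.74], [0.62, -2.20]]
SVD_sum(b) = [[0.48,-1.1], [0.96,-2.19]] + [[0.34, 0.15],[-0.17, -0.07]]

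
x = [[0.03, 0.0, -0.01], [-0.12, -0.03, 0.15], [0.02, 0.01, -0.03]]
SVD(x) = [[-0.13, -0.96, 0.23], [0.97, -0.08, 0.21], [-0.19, 0.25, 0.95]] @ diag([0.19965577706352783, 0.018069500009229314, 0.0033262372999151007]) @ [[-0.62, -0.16, 0.77], [-0.77, 0.28, -0.57], [0.12, 0.95, 0.29]]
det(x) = -0.00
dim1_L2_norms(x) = [0.03, 0.19, 0.04]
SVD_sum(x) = [[0.02, 0.00, -0.02], [-0.12, -0.03, 0.15], [0.02, 0.01, -0.03]] + [[0.01, -0.0, 0.01], [0.00, -0.0, 0.00], [-0.0, 0.0, -0.00]] + [[0.0, 0.00, 0.00], [0.00, 0.0, 0.0], [0.00, 0.00, 0.0]]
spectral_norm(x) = 0.20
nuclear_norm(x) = 0.22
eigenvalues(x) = [-0.07, 0.03, 0.01]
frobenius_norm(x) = 0.20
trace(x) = -0.03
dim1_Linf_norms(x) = [0.03, 0.15, 0.03]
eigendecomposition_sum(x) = [[0.0, 0.00, -0.00], [-0.07, -0.03, 0.13], [0.02, 0.01, -0.03]] + [[0.03, -0.0, -0.01],[-0.05, 0.00, 0.02],[0.00, -0.0, -0.0]] + [[0.0, 0.0, 0.00], [0.00, 0.00, 0.01], [0.00, 0.0, 0.0]]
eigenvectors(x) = [[-0.03, 0.45, 0.14], [0.97, -0.89, 0.93], [-0.25, 0.00, 0.34]]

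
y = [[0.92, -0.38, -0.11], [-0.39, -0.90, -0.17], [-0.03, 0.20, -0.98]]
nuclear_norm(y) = 3.00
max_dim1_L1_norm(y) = 1.46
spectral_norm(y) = 1.00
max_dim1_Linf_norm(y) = 0.98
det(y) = 1.00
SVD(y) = [[-0.78, -0.59, -0.22], [-0.03, -0.31, 0.95], [-0.63, 0.74, 0.23]] @ diag([1.0031876063395926, 0.9993262436640358, 0.9950686836650867]) @ [[-0.68, 0.19, 0.71], [-0.45, 0.66, -0.61], [-0.58, -0.73, -0.36]]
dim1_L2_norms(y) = [1.0, 1.0, 1.0]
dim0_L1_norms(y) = [1.34, 1.48, 1.26]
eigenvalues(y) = [(1+0j), (-0.98+0.19j), (-0.98-0.19j)]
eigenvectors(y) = [[-0.98+0.00j, -0.03-0.14j, (-0.03+0.14j)], [0.20+0.00j, -0.00-0.69j, -0.00+0.69j], [0.03+0.00j, (-0.71+0j), (-0.71-0j)]]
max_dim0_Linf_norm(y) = 0.98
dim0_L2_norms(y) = [1.0, 1.0, 1.0]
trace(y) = -0.96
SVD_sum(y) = [[0.53, -0.15, -0.55], [0.02, -0.00, -0.02], [0.43, -0.12, -0.45]] + [[0.27, -0.39, 0.36], [0.14, -0.2, 0.19], [-0.33, 0.49, -0.45]] + [[0.12, 0.16, 0.08], [-0.55, -0.69, -0.34], [-0.13, -0.16, -0.08]]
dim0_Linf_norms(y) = [0.92, 0.9, 0.98]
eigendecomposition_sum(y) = [[0.96+0.00j, -0.20+0.00j, (-0.04-0j)],[(-0.19-0j), (0.04+0j), (0.01+0j)],[(-0.03-0j), (0.01+0j), 0.00+0.00j]] + [[(-0.02+0j), -0.09+0.04j, -0.04-0.09j], [(-0.1+0j), -0.47+0.10j, -0.09-0.48j], [0.00+0.10j, (0.1+0.48j), (-0.49+0.09j)]] + [[(-0.02-0j),-0.09-0.04j,-0.04+0.09j],  [(-0.1-0j),-0.47-0.10j,(-0.09+0.48j)],  [-0.1j,(0.1-0.48j),-0.49-0.09j]]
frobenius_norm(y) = 1.73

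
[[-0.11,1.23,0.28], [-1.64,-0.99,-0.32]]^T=[[-0.11, -1.64], [1.23, -0.99], [0.28, -0.32]]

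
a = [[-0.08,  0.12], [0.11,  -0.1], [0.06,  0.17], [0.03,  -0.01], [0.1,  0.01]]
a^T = [[-0.08, 0.11, 0.06, 0.03, 0.10], [0.12, -0.10, 0.17, -0.01, 0.01]]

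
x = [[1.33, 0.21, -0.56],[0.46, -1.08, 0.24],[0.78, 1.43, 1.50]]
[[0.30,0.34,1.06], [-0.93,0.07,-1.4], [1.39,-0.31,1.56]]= x @ [[0.09, 0.16, 0.39], [0.9, -0.05, 1.36], [0.02, -0.24, -0.46]]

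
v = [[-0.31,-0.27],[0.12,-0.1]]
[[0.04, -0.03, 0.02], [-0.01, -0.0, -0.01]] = v @ [[-0.13,0.04,-0.06],  [-0.01,0.05,-0.02]]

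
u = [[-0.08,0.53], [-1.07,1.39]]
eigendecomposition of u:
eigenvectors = [[-0.56+0.13j, -0.56-0.13j], [(-0.82+0j), (-0.82-0j)]]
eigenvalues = [(0.65+0.16j), (0.65-0.16j)]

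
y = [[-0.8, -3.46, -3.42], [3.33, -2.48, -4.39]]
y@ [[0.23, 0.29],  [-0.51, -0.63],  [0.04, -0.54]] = [[1.44, 3.79], [1.86, 4.9]]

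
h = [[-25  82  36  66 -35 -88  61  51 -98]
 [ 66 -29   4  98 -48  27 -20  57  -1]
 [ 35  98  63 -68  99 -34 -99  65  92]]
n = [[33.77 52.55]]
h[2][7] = 65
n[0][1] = 52.55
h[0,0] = -25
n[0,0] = 33.77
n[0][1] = 52.55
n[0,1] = 52.55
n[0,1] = 52.55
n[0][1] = 52.55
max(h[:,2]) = 63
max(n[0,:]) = 52.55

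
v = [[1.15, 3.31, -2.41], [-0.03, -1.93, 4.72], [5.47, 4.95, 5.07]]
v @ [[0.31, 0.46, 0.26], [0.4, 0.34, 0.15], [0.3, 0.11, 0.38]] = [[0.96,  1.39,  -0.12], [0.63,  -0.15,  1.5], [5.2,  4.76,  4.09]]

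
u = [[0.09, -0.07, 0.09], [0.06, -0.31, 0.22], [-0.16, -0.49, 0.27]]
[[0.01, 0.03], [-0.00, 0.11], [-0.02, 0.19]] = u @ [[-0.04, -0.18], [0.26, -0.11], [0.36, 0.4]]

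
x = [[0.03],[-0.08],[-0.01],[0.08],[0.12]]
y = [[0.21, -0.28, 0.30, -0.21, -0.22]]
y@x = [[-0.02]]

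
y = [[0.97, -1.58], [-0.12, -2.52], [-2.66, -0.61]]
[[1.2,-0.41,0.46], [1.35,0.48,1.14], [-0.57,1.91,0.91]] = y @ [[0.34, -0.68, -0.24], [-0.55, -0.16, -0.44]]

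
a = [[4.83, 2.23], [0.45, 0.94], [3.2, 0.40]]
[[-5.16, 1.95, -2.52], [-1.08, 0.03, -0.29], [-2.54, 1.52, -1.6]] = a@[[-0.69, 0.5, -0.49], [-0.82, -0.21, -0.07]]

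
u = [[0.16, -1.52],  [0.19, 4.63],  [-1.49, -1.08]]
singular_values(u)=[5.01, 1.44]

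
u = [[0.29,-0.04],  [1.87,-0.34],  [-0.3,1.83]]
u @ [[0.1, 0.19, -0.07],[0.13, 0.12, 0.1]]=[[0.02, 0.05, -0.02],[0.14, 0.31, -0.16],[0.21, 0.16, 0.2]]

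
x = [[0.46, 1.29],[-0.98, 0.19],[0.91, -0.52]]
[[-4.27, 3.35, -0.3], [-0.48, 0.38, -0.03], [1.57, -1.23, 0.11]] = x @ [[-0.14,0.11,-0.01], [-3.26,2.56,-0.23]]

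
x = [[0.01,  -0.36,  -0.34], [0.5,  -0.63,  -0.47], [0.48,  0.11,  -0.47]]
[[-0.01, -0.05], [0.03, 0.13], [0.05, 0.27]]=x @ [[0.08,  0.47], [0.03,  0.21], [-0.01,  -0.05]]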